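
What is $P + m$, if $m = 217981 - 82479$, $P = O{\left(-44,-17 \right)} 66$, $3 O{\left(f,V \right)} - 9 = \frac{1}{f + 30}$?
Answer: $\frac{949889}{7} \approx 1.357 \cdot 10^{5}$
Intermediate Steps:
$O{\left(f,V \right)} = 3 + \frac{1}{3 \left(30 + f\right)}$ ($O{\left(f,V \right)} = 3 + \frac{1}{3 \left(f + 30\right)} = 3 + \frac{1}{3 \left(30 + f\right)}$)
$P = \frac{1375}{7}$ ($P = \frac{271 + 9 \left(-44\right)}{3 \left(30 - 44\right)} 66 = \frac{271 - 396}{3 \left(-14\right)} 66 = \frac{1}{3} \left(- \frac{1}{14}\right) \left(-125\right) 66 = \frac{125}{42} \cdot 66 = \frac{1375}{7} \approx 196.43$)
$m = 135502$ ($m = 217981 - 82479 = 135502$)
$P + m = \frac{1375}{7} + 135502 = \frac{949889}{7}$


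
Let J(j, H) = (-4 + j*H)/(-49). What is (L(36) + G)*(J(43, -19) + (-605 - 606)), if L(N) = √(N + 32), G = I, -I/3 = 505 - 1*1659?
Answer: -202589316/49 - 117036*√17/49 ≈ -4.1443e+6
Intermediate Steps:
J(j, H) = 4/49 - H*j/49 (J(j, H) = (-4 + H*j)*(-1/49) = 4/49 - H*j/49)
I = 3462 (I = -3*(505 - 1*1659) = -3*(505 - 1659) = -3*(-1154) = 3462)
G = 3462
L(N) = √(32 + N)
(L(36) + G)*(J(43, -19) + (-605 - 606)) = (√(32 + 36) + 3462)*((4/49 - 1/49*(-19)*43) + (-605 - 606)) = (√68 + 3462)*((4/49 + 817/49) - 1211) = (2*√17 + 3462)*(821/49 - 1211) = (3462 + 2*√17)*(-58518/49) = -202589316/49 - 117036*√17/49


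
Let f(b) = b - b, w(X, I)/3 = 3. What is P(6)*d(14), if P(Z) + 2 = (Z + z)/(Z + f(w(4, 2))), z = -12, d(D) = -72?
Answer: 216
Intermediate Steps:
w(X, I) = 9 (w(X, I) = 3*3 = 9)
f(b) = 0
P(Z) = -2 + (-12 + Z)/Z (P(Z) = -2 + (Z - 12)/(Z + 0) = -2 + (-12 + Z)/Z)
P(6)*d(14) = ((-12 - 1*6)/6)*(-72) = ((-12 - 6)/6)*(-72) = ((1/6)*(-18))*(-72) = -3*(-72) = 216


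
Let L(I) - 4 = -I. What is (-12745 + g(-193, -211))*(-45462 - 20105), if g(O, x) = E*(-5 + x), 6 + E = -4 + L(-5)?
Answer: 821488943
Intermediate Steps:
L(I) = 4 - I
E = -1 (E = -6 + (-4 + (4 - 1*(-5))) = -6 + (-4 + (4 + 5)) = -6 + (-4 + 9) = -6 + 5 = -1)
g(O, x) = 5 - x (g(O, x) = -(-5 + x) = 5 - x)
(-12745 + g(-193, -211))*(-45462 - 20105) = (-12745 + (5 - 1*(-211)))*(-45462 - 20105) = (-12745 + (5 + 211))*(-65567) = (-12745 + 216)*(-65567) = -12529*(-65567) = 821488943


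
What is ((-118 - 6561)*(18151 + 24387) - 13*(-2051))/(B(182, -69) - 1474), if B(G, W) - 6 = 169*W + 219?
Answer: 284084639/12910 ≈ 22005.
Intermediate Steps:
B(G, W) = 225 + 169*W (B(G, W) = 6 + (169*W + 219) = 6 + (219 + 169*W) = 225 + 169*W)
((-118 - 6561)*(18151 + 24387) - 13*(-2051))/(B(182, -69) - 1474) = ((-118 - 6561)*(18151 + 24387) - 13*(-2051))/((225 + 169*(-69)) - 1474) = (-6679*42538 + 26663)/((225 - 11661) - 1474) = (-284111302 + 26663)/(-11436 - 1474) = -284084639/(-12910) = -284084639*(-1/12910) = 284084639/12910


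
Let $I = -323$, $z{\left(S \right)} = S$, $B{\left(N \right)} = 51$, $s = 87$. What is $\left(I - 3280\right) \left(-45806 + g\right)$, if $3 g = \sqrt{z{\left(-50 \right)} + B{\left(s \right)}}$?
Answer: $165037817$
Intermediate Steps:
$g = \frac{1}{3}$ ($g = \frac{\sqrt{-50 + 51}}{3} = \frac{\sqrt{1}}{3} = \frac{1}{3} \cdot 1 = \frac{1}{3} \approx 0.33333$)
$\left(I - 3280\right) \left(-45806 + g\right) = \left(-323 - 3280\right) \left(-45806 + \frac{1}{3}\right) = \left(-3603\right) \left(- \frac{137417}{3}\right) = 165037817$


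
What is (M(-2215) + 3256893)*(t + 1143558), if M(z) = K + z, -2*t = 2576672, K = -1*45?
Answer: -471199256474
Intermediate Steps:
K = -45
t = -1288336 (t = -½*2576672 = -1288336)
M(z) = -45 + z
(M(-2215) + 3256893)*(t + 1143558) = ((-45 - 2215) + 3256893)*(-1288336 + 1143558) = (-2260 + 3256893)*(-144778) = 3254633*(-144778) = -471199256474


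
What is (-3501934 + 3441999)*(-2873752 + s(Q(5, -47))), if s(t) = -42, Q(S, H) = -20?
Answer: 172240843390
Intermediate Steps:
(-3501934 + 3441999)*(-2873752 + s(Q(5, -47))) = (-3501934 + 3441999)*(-2873752 - 42) = -59935*(-2873794) = 172240843390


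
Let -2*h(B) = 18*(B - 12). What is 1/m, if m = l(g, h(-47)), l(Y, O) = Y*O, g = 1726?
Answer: 1/916506 ≈ 1.0911e-6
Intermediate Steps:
h(B) = 108 - 9*B (h(B) = -9*(B - 12) = -9*(-12 + B) = -(-216 + 18*B)/2 = 108 - 9*B)
l(Y, O) = O*Y
m = 916506 (m = (108 - 9*(-47))*1726 = (108 + 423)*1726 = 531*1726 = 916506)
1/m = 1/916506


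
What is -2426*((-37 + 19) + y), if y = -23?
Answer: 99466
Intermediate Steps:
-2426*((-37 + 19) + y) = -2426*((-37 + 19) - 23) = -2426*(-18 - 23) = -2426*(-41) = 99466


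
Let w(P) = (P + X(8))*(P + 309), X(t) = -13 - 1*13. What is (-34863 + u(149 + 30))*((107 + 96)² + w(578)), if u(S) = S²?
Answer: -1498010726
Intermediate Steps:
X(t) = -26 (X(t) = -13 - 13 = -26)
w(P) = (-26 + P)*(309 + P) (w(P) = (P - 26)*(P + 309) = (-26 + P)*(309 + P))
(-34863 + u(149 + 30))*((107 + 96)² + w(578)) = (-34863 + (149 + 30)²)*((107 + 96)² + (-8034 + 578² + 283*578)) = (-34863 + 179²)*(203² + (-8034 + 334084 + 163574)) = (-34863 + 32041)*(41209 + 489624) = -2822*530833 = -1498010726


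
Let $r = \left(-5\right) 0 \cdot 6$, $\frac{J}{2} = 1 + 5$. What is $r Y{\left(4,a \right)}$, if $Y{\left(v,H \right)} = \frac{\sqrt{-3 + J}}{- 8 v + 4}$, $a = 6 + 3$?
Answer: $0$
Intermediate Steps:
$J = 12$ ($J = 2 \left(1 + 5\right) = 2 \cdot 6 = 12$)
$r = 0$ ($r = 0 \cdot 6 = 0$)
$a = 9$
$Y{\left(v,H \right)} = \frac{3}{4 - 8 v}$ ($Y{\left(v,H \right)} = \frac{\sqrt{-3 + 12}}{- 8 v + 4} = \frac{\sqrt{9}}{4 - 8 v} = \frac{3}{4 - 8 v}$)
$r Y{\left(4,a \right)} = 0 \left(- \frac{3}{-4 + 8 \cdot 4}\right) = 0 \left(- \frac{3}{-4 + 32}\right) = 0 \left(- \frac{3}{28}\right) = 0$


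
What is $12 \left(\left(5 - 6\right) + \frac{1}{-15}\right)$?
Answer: $- \frac{64}{5} \approx -12.8$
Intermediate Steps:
$12 \left(\left(5 - 6\right) + \frac{1}{-15}\right) = 12 \left(\left(5 - 6\right) - \frac{1}{15}\right) = 12 \left(-1 - \frac{1}{15}\right) = 12 \left(- \frac{16}{15}\right) = - \frac{64}{5}$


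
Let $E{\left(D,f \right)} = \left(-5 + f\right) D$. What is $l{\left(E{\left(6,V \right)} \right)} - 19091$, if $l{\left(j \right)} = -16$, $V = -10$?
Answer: $-19107$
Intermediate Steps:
$E{\left(D,f \right)} = D \left(-5 + f\right)$
$l{\left(E{\left(6,V \right)} \right)} - 19091 = -16 - 19091 = -19107$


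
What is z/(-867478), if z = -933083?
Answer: 933083/867478 ≈ 1.0756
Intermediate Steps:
z/(-867478) = -933083/(-867478) = -933083*(-1/867478) = 933083/867478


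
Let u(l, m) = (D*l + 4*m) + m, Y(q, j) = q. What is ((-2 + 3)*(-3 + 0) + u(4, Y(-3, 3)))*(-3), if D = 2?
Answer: 30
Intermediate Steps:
u(l, m) = 2*l + 5*m (u(l, m) = (2*l + 4*m) + m = 2*l + 5*m)
((-2 + 3)*(-3 + 0) + u(4, Y(-3, 3)))*(-3) = ((-2 + 3)*(-3 + 0) + (2*4 + 5*(-3)))*(-3) = (1*(-3) + (8 - 15))*(-3) = (-3 - 7)*(-3) = -10*(-3) = 30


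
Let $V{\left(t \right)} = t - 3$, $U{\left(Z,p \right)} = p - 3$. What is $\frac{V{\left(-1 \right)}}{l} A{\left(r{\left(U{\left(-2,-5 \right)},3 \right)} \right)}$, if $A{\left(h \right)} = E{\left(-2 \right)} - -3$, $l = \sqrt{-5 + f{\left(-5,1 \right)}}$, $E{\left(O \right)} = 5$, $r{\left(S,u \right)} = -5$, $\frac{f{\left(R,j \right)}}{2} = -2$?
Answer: $\frac{32 i}{3} \approx 10.667 i$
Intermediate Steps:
$U{\left(Z,p \right)} = -3 + p$
$f{\left(R,j \right)} = -4$ ($f{\left(R,j \right)} = 2 \left(-2\right) = -4$)
$l = 3 i$ ($l = \sqrt{-5 - 4} = \sqrt{-9} = 3 i \approx 3.0 i$)
$V{\left(t \right)} = -3 + t$
$A{\left(h \right)} = 8$ ($A{\left(h \right)} = 5 - -3 = 5 + 3 = 8$)
$\frac{V{\left(-1 \right)}}{l} A{\left(r{\left(U{\left(-2,-5 \right)},3 \right)} \right)} = \frac{-3 - 1}{3 i} 8 = - 4 \left(- \frac{i}{3}\right) 8 = \frac{4 i}{3} \cdot 8 = \frac{32 i}{3}$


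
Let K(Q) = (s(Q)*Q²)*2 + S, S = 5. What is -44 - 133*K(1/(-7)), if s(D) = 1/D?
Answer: -671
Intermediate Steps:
K(Q) = 5 + 2*Q (K(Q) = (Q²/Q)*2 + 5 = Q*2 + 5 = 2*Q + 5 = 5 + 2*Q)
-44 - 133*K(1/(-7)) = -44 - 133*(5 + 2/(-7)) = -44 - 133*(5 + 2*(-⅐)) = -44 - 133*(5 - 2/7) = -44 - 133*33/7 = -44 - 627 = -671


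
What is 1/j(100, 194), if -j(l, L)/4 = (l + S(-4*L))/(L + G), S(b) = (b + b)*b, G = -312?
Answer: 59/2408904 ≈ 2.4492e-5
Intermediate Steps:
S(b) = 2*b² (S(b) = (2*b)*b = 2*b²)
j(l, L) = -4*(l + 32*L²)/(-312 + L) (j(l, L) = -4*(l + 2*(-4*L)²)/(L - 312) = -4*(l + 2*(16*L²))/(-312 + L) = -4*(l + 32*L²)/(-312 + L))
1/j(100, 194) = 1/(4*(-1*100 - 32*194²)/(-312 + 194)) = 1/(4*(-100 - 32*37636)/(-118)) = 1/(4*(-1/118)*(-100 - 1204352)) = 1/(4*(-1/118)*(-1204452)) = 1/(2408904/59) = 59/2408904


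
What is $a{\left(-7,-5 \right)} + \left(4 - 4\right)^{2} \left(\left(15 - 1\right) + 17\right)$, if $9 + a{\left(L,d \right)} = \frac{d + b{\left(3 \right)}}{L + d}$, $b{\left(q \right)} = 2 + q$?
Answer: $-9$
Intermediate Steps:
$a{\left(L,d \right)} = -9 + \frac{5 + d}{L + d}$ ($a{\left(L,d \right)} = -9 + \frac{d + \left(2 + 3\right)}{L + d} = -9 + \frac{d + 5}{L + d} = -9 + \frac{5 + d}{L + d}$)
$a{\left(-7,-5 \right)} + \left(4 - 4\right)^{2} \left(\left(15 - 1\right) + 17\right) = \frac{5 - -63 - -40}{-7 - 5} + \left(4 - 4\right)^{2} \left(\left(15 - 1\right) + 17\right) = \frac{5 + 63 + 40}{-12} + 0^{2} \left(14 + 17\right) = \left(- \frac{1}{12}\right) 108 + 0 \cdot 31 = -9 + 0 = -9$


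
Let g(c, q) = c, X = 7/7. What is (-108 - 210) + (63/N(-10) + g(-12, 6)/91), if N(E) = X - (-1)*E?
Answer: -29587/91 ≈ -325.13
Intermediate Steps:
X = 1 (X = 7*(1/7) = 1)
N(E) = 1 + E (N(E) = 1 - (-1)*E = 1 + E)
(-108 - 210) + (63/N(-10) + g(-12, 6)/91) = (-108 - 210) + (63/(1 - 10) - 12/91) = -318 + (63/(-9) - 12*1/91) = -318 + (63*(-1/9) - 12/91) = -318 + (-7 - 12/91) = -318 - 649/91 = -29587/91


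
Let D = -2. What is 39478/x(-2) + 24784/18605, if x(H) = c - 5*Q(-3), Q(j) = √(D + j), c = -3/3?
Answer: -365682703/1172115 + 98695*I*√5/63 ≈ -311.99 + 3503.0*I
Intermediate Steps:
c = -1 (c = -3*⅓ = -1)
Q(j) = √(-2 + j)
x(H) = -1 - 5*I*√5 (x(H) = -1 - 5*√(-2 - 3) = -1 - 5*I*√5)
39478/x(-2) + 24784/18605 = 39478/(-1 - 5*I*√5) + 24784/18605 = 24784/18605 + 39478/(-1 - 5*I*√5)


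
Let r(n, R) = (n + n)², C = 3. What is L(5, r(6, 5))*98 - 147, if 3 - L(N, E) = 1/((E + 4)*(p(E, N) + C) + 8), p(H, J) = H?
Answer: 1599605/10882 ≈ 147.00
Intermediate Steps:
r(n, R) = 4*n² (r(n, R) = (2*n)² = 4*n²)
L(N, E) = 3 - 1/(8 + (3 + E)*(4 + E)) (L(N, E) = 3 - 1/((E + 4)*(E + 3) + 8) = 3 - 1/((4 + E)*(3 + E) + 8) = 3 - 1/((3 + E)*(4 + E) + 8) = 3 - 1/(8 + (3 + E)*(4 + E)))
L(5, r(6, 5))*98 - 147 = ((59 + 3*(4*6²)² + 21*(4*6²))/(20 + (4*6²)² + 7*(4*6²)))*98 - 147 = ((59 + 3*(4*36)² + 21*(4*36))/(20 + (4*36)² + 7*(4*36)))*98 - 147 = ((59 + 3*144² + 21*144)/(20 + 144² + 7*144))*98 - 147 = ((59 + 3*20736 + 3024)/(20 + 20736 + 1008))*98 - 147 = ((59 + 62208 + 3024)/21764)*98 - 147 = ((1/21764)*65291)*98 - 147 = (65291/21764)*98 - 147 = 3199259/10882 - 147 = 1599605/10882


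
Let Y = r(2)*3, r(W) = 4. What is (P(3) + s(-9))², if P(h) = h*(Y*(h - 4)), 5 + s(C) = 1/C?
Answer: 136900/81 ≈ 1690.1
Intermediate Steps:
s(C) = -5 + 1/C
Y = 12 (Y = 4*3 = 12)
P(h) = h*(-48 + 12*h) (P(h) = h*(12*(h - 4)) = h*(12*(-4 + h)) = h*(-48 + 12*h))
(P(3) + s(-9))² = (12*3*(-4 + 3) + (-5 + 1/(-9)))² = (12*3*(-1) + (-5 - ⅑))² = (-36 - 46/9)² = (-370/9)² = 136900/81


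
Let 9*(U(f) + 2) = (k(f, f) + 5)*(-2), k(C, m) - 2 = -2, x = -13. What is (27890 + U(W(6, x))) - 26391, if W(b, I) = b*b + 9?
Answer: 13463/9 ≈ 1495.9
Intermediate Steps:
k(C, m) = 0 (k(C, m) = 2 - 2 = 0)
W(b, I) = 9 + b**2 (W(b, I) = b**2 + 9 = 9 + b**2)
U(f) = -28/9 (U(f) = -2 + ((0 + 5)*(-2))/9 = -2 + (5*(-2))/9 = -2 + (1/9)*(-10) = -2 - 10/9 = -28/9)
(27890 + U(W(6, x))) - 26391 = (27890 - 28/9) - 26391 = 250982/9 - 26391 = 13463/9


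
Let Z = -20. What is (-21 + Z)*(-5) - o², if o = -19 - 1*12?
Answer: -756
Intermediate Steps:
o = -31 (o = -19 - 12 = -31)
(-21 + Z)*(-5) - o² = (-21 - 20)*(-5) - 1*(-31)² = -41*(-5) - 1*961 = 205 - 961 = -756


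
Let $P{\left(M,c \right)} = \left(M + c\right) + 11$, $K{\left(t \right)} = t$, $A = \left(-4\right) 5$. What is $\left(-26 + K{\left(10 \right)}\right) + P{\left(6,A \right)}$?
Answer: $-19$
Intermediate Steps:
$A = -20$
$P{\left(M,c \right)} = 11 + M + c$
$\left(-26 + K{\left(10 \right)}\right) + P{\left(6,A \right)} = \left(-26 + 10\right) + \left(11 + 6 - 20\right) = -16 - 3 = -19$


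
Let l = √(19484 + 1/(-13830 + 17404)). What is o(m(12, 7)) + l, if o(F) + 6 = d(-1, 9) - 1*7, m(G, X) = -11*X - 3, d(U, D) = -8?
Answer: -21 + 57*√76601542/3574 ≈ 118.59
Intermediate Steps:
m(G, X) = -3 - 11*X
o(F) = -21 (o(F) = -6 + (-8 - 1*7) = -6 + (-8 - 7) = -6 - 15 = -21)
l = 57*√76601542/3574 (l = √(19484 + 1/3574) = √(69635817/3574) = 57*√76601542/3574 ≈ 139.59)
o(m(12, 7)) + l = -21 + 57*√76601542/3574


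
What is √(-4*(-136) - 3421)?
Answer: I*√2877 ≈ 53.638*I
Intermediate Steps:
√(-4*(-136) - 3421) = √(544 - 3421) = √(-2877) = I*√2877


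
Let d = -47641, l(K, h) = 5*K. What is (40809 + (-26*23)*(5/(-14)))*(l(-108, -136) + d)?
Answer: -1976508514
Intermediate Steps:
(40809 + (-26*23)*(5/(-14)))*(l(-108, -136) + d) = (40809 + (-26*23)*(5/(-14)))*(5*(-108) - 47641) = (40809 - 2990*(-1)/14)*(-540 - 47641) = (40809 - 598*(-5/14))*(-48181) = (40809 + 1495/7)*(-48181) = (287158/7)*(-48181) = -1976508514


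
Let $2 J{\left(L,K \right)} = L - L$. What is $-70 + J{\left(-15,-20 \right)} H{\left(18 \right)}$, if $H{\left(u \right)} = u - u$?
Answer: $-70$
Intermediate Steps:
$H{\left(u \right)} = 0$
$J{\left(L,K \right)} = 0$ ($J{\left(L,K \right)} = \frac{L - L}{2} = \frac{1}{2} \cdot 0 = 0$)
$-70 + J{\left(-15,-20 \right)} H{\left(18 \right)} = -70 + 0 \cdot 0 = -70 + 0 = -70$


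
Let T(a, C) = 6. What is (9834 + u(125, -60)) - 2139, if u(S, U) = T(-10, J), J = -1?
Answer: 7701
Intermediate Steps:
u(S, U) = 6
(9834 + u(125, -60)) - 2139 = (9834 + 6) - 2139 = 9840 - 2139 = 7701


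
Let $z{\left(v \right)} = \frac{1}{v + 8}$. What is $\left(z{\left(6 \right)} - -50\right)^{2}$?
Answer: $\frac{491401}{196} \approx 2507.1$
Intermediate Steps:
$z{\left(v \right)} = \frac{1}{8 + v}$
$\left(z{\left(6 \right)} - -50\right)^{2} = \left(\frac{1}{8 + 6} - -50\right)^{2} = \left(\frac{1}{14} + 50\right)^{2} = \left(\frac{701}{14}\right)^{2} = \frac{491401}{196}$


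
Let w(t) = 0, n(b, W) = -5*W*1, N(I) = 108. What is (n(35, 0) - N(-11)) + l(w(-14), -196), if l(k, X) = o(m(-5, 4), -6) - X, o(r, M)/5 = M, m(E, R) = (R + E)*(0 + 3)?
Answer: 58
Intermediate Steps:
m(E, R) = 3*E + 3*R (m(E, R) = (E + R)*3 = 3*E + 3*R)
o(r, M) = 5*M
n(b, W) = -5*W
l(k, X) = -30 - X (l(k, X) = 5*(-6) - X = -30 - X)
(n(35, 0) - N(-11)) + l(w(-14), -196) = (-5*0 - 1*108) + (-30 - 1*(-196)) = (0 - 108) + (-30 + 196) = -108 + 166 = 58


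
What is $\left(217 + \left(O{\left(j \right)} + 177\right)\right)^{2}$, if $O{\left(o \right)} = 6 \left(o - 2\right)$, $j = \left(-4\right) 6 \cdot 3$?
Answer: $2500$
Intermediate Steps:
$j = -72$ ($j = \left(-24\right) 3 = -72$)
$O{\left(o \right)} = -12 + 6 o$ ($O{\left(o \right)} = 6 \left(-2 + o\right) = -12 + 6 o$)
$\left(217 + \left(O{\left(j \right)} + 177\right)\right)^{2} = \left(217 + \left(\left(-12 + 6 \left(-72\right)\right) + 177\right)\right)^{2} = \left(217 + \left(\left(-12 - 432\right) + 177\right)\right)^{2} = \left(217 + \left(-444 + 177\right)\right)^{2} = \left(217 - 267\right)^{2} = \left(-50\right)^{2} = 2500$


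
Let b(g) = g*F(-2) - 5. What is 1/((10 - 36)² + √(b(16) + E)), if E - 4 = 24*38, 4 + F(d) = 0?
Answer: 676/456129 - 11*√7/456129 ≈ 0.0014182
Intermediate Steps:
F(d) = -4 (F(d) = -4 + 0 = -4)
E = 916 (E = 4 + 24*38 = 4 + 912 = 916)
b(g) = -5 - 4*g (b(g) = g*(-4) - 5 = -4*g - 5 = -5 - 4*g)
1/((10 - 36)² + √(b(16) + E)) = 1/((10 - 36)² + √((-5 - 4*16) + 916)) = 1/((-26)² + √((-5 - 64) + 916)) = 1/(676 + √(-69 + 916)) = 1/(676 + √847) = 1/(676 + 11*√7)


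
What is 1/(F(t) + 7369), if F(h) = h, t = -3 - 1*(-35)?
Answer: 1/7401 ≈ 0.00013512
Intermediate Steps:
t = 32 (t = -3 + 35 = 32)
1/(F(t) + 7369) = 1/(32 + 7369) = 1/7401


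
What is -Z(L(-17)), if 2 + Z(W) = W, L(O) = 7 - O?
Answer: -22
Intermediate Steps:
Z(W) = -2 + W
-Z(L(-17)) = -(-2 + (7 - 1*(-17))) = -(-2 + (7 + 17)) = -(-2 + 24) = -1*22 = -22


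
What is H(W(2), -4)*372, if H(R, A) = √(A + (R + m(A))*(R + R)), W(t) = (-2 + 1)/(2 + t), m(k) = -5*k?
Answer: 93*I*√222 ≈ 1385.7*I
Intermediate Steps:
W(t) = -1/(2 + t)
H(R, A) = √(A + 2*R*(R - 5*A)) (H(R, A) = √(A + (R - 5*A)*(R + R)) = √(A + (R - 5*A)*(2*R)) = √(A + 2*R*(R - 5*A)))
H(W(2), -4)*372 = √(-4 + 2*(-1/(2 + 2))² - 10*(-4)*(-1/(2 + 2)))*372 = √(-4 + 2*(-1/4)² - 10*(-4)*(-1/4))*372 = √(-4 + 2*(-1*¼)² - 10*(-4)*(-1*¼))*372 = √(-4 + 2*(-¼)² - 10*(-4)*(-¼))*372 = √(-4 + 2*(1/16) - 10)*372 = √(-4 + ⅛ - 10)*372 = √(-111/8)*372 = (I*√222/4)*372 = 93*I*√222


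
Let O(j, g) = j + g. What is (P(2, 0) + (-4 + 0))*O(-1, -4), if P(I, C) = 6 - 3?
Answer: 5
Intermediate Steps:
P(I, C) = 3
O(j, g) = g + j
(P(2, 0) + (-4 + 0))*O(-1, -4) = (3 + (-4 + 0))*(-4 - 1) = (3 - 4)*(-5) = -1*(-5) = 5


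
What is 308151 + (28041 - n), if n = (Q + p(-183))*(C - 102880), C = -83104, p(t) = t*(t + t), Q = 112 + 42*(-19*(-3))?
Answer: 12923248448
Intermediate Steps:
Q = 2506 (Q = 112 + 42*57 = 112 + 2394 = 2506)
p(t) = 2*t² (p(t) = t*(2*t) = 2*t²)
n = -12922912256 (n = (2506 + 2*(-183)²)*(-83104 - 102880) = (2506 + 2*33489)*(-185984) = (2506 + 66978)*(-185984) = 69484*(-185984) = -12922912256)
308151 + (28041 - n) = 308151 + (28041 - 1*(-12922912256)) = 308151 + (28041 + 12922912256) = 308151 + 12922940297 = 12923248448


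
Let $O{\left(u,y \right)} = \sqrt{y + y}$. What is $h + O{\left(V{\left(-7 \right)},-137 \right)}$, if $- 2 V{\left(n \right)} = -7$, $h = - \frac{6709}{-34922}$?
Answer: $\frac{6709}{34922} + i \sqrt{274} \approx 0.19211 + 16.553 i$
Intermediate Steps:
$h = \frac{6709}{34922}$ ($h = \left(-6709\right) \left(- \frac{1}{34922}\right) = \frac{6709}{34922} \approx 0.19211$)
$V{\left(n \right)} = \frac{7}{2}$ ($V{\left(n \right)} = \left(- \frac{1}{2}\right) \left(-7\right) = \frac{7}{2}$)
$O{\left(u,y \right)} = \sqrt{2} \sqrt{y}$ ($O{\left(u,y \right)} = \sqrt{2 y} = \sqrt{2} \sqrt{y}$)
$h + O{\left(V{\left(-7 \right)},-137 \right)} = \frac{6709}{34922} + \sqrt{2} \sqrt{-137} = \frac{6709}{34922} + \sqrt{2} i \sqrt{137} = \frac{6709}{34922} + i \sqrt{274}$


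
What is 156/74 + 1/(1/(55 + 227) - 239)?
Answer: 5246532/2493689 ≈ 2.1039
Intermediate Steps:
156/74 + 1/(1/(55 + 227) - 239) = 156*(1/74) + 1/(1/282 - 239) = 78/37 + 1/(1/282 - 239) = 78/37 + 1/(-67397/282) = 78/37 - 282/67397 = 5246532/2493689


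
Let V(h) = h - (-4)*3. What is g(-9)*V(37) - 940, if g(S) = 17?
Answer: -107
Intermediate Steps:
V(h) = 12 + h (V(h) = h - 1*(-12) = h + 12 = 12 + h)
g(-9)*V(37) - 940 = 17*(12 + 37) - 940 = 17*49 - 940 = 833 - 940 = -107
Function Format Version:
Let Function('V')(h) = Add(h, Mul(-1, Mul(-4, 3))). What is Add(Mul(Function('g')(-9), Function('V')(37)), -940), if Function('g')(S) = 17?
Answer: -107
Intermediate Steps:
Function('V')(h) = Add(12, h) (Function('V')(h) = Add(h, Mul(-1, -12)) = Add(h, 12) = Add(12, h))
Add(Mul(Function('g')(-9), Function('V')(37)), -940) = Add(Mul(17, Add(12, 37)), -940) = Add(Mul(17, 49), -940) = Add(833, -940) = -107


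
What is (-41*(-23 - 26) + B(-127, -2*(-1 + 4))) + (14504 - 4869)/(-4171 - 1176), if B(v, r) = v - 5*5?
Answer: 9919744/5347 ≈ 1855.2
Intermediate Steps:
B(v, r) = -25 + v (B(v, r) = v - 25 = -25 + v)
(-41*(-23 - 26) + B(-127, -2*(-1 + 4))) + (14504 - 4869)/(-4171 - 1176) = (-41*(-23 - 26) + (-25 - 127)) + (14504 - 4869)/(-4171 - 1176) = (-41*(-49) - 152) + 9635/(-5347) = (2009 - 152) + 9635*(-1/5347) = 1857 - 9635/5347 = 9919744/5347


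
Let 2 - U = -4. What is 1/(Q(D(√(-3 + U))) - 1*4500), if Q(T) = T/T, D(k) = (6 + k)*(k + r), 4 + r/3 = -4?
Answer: -1/4499 ≈ -0.00022227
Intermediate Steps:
U = 6 (U = 2 - 1*(-4) = 2 + 4 = 6)
r = -24 (r = -12 + 3*(-4) = -12 - 12 = -24)
D(k) = (-24 + k)*(6 + k) (D(k) = (6 + k)*(k - 24) = (6 + k)*(-24 + k) = (-24 + k)*(6 + k))
Q(T) = 1
1/(Q(D(√(-3 + U))) - 1*4500) = 1/(1 - 1*4500) = 1/(1 - 4500) = 1/(-4499) = -1/4499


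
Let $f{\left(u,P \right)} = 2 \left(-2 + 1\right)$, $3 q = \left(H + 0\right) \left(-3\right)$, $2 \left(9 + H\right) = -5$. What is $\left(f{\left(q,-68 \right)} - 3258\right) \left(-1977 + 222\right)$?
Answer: $5721300$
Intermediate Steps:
$H = - \frac{23}{2}$ ($H = -9 + \frac{1}{2} \left(-5\right) = -9 - \frac{5}{2} = - \frac{23}{2} \approx -11.5$)
$q = \frac{23}{2}$ ($q = \frac{\left(- \frac{23}{2} + 0\right) \left(-3\right)}{3} = \frac{\left(- \frac{23}{2}\right) \left(-3\right)}{3} = \frac{1}{3} \cdot \frac{69}{2} = \frac{23}{2} \approx 11.5$)
$f{\left(u,P \right)} = -2$ ($f{\left(u,P \right)} = 2 \left(-1\right) = -2$)
$\left(f{\left(q,-68 \right)} - 3258\right) \left(-1977 + 222\right) = \left(-2 - 3258\right) \left(-1977 + 222\right) = \left(-3260\right) \left(-1755\right) = 5721300$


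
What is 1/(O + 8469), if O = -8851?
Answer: -1/382 ≈ -0.0026178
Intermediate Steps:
1/(O + 8469) = 1/(-8851 + 8469) = 1/(-382) = -1/382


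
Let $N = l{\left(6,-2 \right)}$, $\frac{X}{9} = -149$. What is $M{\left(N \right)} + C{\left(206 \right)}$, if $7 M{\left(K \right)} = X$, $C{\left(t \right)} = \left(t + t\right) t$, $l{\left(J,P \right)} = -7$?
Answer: $\frac{592763}{7} \approx 84680.0$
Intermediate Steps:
$X = -1341$ ($X = 9 \left(-149\right) = -1341$)
$C{\left(t \right)} = 2 t^{2}$ ($C{\left(t \right)} = 2 t t = 2 t^{2}$)
$N = -7$
$M{\left(K \right)} = - \frac{1341}{7}$ ($M{\left(K \right)} = \frac{1}{7} \left(-1341\right) = - \frac{1341}{7}$)
$M{\left(N \right)} + C{\left(206 \right)} = - \frac{1341}{7} + 2 \cdot 206^{2} = - \frac{1341}{7} + 2 \cdot 42436 = - \frac{1341}{7} + 84872 = \frac{592763}{7}$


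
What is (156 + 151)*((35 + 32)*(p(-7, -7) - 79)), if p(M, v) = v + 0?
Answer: -1768934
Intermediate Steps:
p(M, v) = v
(156 + 151)*((35 + 32)*(p(-7, -7) - 79)) = (156 + 151)*((35 + 32)*(-7 - 79)) = 307*(67*(-86)) = 307*(-5762) = -1768934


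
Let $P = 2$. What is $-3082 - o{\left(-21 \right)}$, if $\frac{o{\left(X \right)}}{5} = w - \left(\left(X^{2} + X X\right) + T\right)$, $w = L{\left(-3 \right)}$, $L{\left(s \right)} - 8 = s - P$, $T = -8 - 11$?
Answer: $1218$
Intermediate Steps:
$T = -19$ ($T = -8 - 11 = -19$)
$L{\left(s \right)} = 6 + s$ ($L{\left(s \right)} = 8 + \left(s - 2\right) = 8 + \left(-2 + s\right) = 6 + s$)
$w = 3$ ($w = 6 - 3 = 3$)
$o{\left(X \right)} = 110 - 10 X^{2}$ ($o{\left(X \right)} = 5 \left(3 - \left(\left(X^{2} + X X\right) - 19\right)\right) = 5 \left(3 - \left(\left(X^{2} + X^{2}\right) - 19\right)\right) = 5 \left(3 - \left(2 X^{2} - 19\right)\right) = 5 \left(3 - \left(-19 + 2 X^{2}\right)\right) = 5 \left(22 - 2 X^{2}\right) = 110 - 10 X^{2}$)
$-3082 - o{\left(-21 \right)} = -3082 - \left(110 - 10 \left(-21\right)^{2}\right) = -3082 - \left(110 - 4410\right) = -3082 - -4300 = -3082 + 4300 = 1218$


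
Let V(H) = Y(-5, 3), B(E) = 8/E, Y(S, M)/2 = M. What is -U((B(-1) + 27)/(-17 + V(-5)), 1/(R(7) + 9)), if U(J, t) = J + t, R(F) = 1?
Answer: 179/110 ≈ 1.6273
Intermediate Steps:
Y(S, M) = 2*M
V(H) = 6 (V(H) = 2*3 = 6)
-U((B(-1) + 27)/(-17 + V(-5)), 1/(R(7) + 9)) = -((8/(-1) + 27)/(-17 + 6) + 1/(1 + 9)) = -((8*(-1) + 27)/(-11) + 1/10) = -((-8 + 27)*(-1/11) + ⅒) = -(19*(-1/11) + ⅒) = -(-19/11 + ⅒) = -1*(-179/110) = 179/110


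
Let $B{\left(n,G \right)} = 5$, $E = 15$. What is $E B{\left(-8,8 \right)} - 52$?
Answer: $23$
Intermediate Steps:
$E B{\left(-8,8 \right)} - 52 = 15 \cdot 5 - 52 = 75 - 52 = 23$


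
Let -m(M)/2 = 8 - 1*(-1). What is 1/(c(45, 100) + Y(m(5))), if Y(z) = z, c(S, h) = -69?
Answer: -1/87 ≈ -0.011494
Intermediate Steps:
m(M) = -18 (m(M) = -2*(8 - 1*(-1)) = -2*(8 + 1) = -2*9 = -18)
1/(c(45, 100) + Y(m(5))) = 1/(-69 - 18) = 1/(-87) = -1/87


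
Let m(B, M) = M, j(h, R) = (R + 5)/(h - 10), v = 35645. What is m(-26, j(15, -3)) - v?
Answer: -178223/5 ≈ -35645.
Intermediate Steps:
j(h, R) = (5 + R)/(-10 + h)
m(-26, j(15, -3)) - v = (5 - 3)/(-10 + 15) - 1*35645 = 2/5 - 35645 = (⅕)*2 - 35645 = ⅖ - 35645 = -178223/5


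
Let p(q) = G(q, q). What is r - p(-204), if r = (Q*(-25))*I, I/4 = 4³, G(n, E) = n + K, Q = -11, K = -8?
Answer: 70612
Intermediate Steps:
G(n, E) = -8 + n (G(n, E) = n - 8 = -8 + n)
p(q) = -8 + q
I = 256 (I = 4*4³ = 4*64 = 256)
r = 70400 (r = -11*(-25)*256 = 275*256 = 70400)
r - p(-204) = 70400 - (-8 - 204) = 70400 - 1*(-212) = 70400 + 212 = 70612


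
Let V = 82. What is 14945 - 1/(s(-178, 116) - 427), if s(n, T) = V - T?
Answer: 6889646/461 ≈ 14945.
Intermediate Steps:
s(n, T) = 82 - T
14945 - 1/(s(-178, 116) - 427) = 14945 - 1/((82 - 1*116) - 427) = 14945 - 1/((82 - 116) - 427) = 14945 - 1/(-34 - 427) = 14945 - 1/(-461) = 14945 - 1*(-1/461) = 14945 + 1/461 = 6889646/461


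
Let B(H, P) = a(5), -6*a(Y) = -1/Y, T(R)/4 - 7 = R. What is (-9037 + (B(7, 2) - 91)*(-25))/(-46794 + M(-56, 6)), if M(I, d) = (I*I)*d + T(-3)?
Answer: 40577/167772 ≈ 0.24186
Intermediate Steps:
T(R) = 28 + 4*R
a(Y) = 1/(6*Y) (a(Y) = -(-1)/(6*Y) = 1/(6*Y))
B(H, P) = 1/30 (B(H, P) = (⅙)/5 = (⅙)*(⅕) = 1/30)
M(I, d) = 16 + d*I² (M(I, d) = (I*I)*d + (28 + 4*(-3)) = I²*d + (28 - 12) = d*I² + 16 = 16 + d*I²)
(-9037 + (B(7, 2) - 91)*(-25))/(-46794 + M(-56, 6)) = (-9037 + (1/30 - 91)*(-25))/(-46794 + (16 + 6*(-56)²)) = (-9037 - 2729/30*(-25))/(-46794 + (16 + 6*3136)) = (-9037 + 13645/6)/(-46794 + (16 + 18816)) = -40577/(6*(-46794 + 18832)) = -40577/6/(-27962) = -40577/6*(-1/27962) = 40577/167772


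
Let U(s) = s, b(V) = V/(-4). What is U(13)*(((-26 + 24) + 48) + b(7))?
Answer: 2301/4 ≈ 575.25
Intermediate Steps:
b(V) = -V/4 (b(V) = V*(-¼) = -V/4)
U(13)*(((-26 + 24) + 48) + b(7)) = 13*(((-26 + 24) + 48) - ¼*7) = 13*((-2 + 48) - 7/4) = 13*(46 - 7/4) = 13*(177/4) = 2301/4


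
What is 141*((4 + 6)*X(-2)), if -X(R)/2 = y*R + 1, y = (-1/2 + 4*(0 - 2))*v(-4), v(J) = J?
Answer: 188940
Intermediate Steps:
y = 34 (y = (-1/2 + 4*(0 - 2))*(-4) = (-1*½ + 4*(-2))*(-4) = (-½ - 8)*(-4) = -17/2*(-4) = 34)
X(R) = -2 - 68*R (X(R) = -2*(34*R + 1) = -2*(1 + 34*R) = -2 - 68*R)
141*((4 + 6)*X(-2)) = 141*((4 + 6)*(-2 - 68*(-2))) = 141*(10*(-2 + 136)) = 141*(10*134) = 141*1340 = 188940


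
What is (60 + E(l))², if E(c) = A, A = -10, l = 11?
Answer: 2500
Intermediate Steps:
E(c) = -10
(60 + E(l))² = (60 - 10)² = 50² = 2500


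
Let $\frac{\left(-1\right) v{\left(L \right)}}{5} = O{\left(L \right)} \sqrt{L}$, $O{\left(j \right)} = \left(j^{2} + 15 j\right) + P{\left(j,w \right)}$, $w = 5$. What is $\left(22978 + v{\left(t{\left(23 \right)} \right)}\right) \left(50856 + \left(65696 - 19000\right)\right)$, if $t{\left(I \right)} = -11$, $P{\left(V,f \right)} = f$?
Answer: $2241549856 + 19022640 i \sqrt{11} \approx 2.2415 \cdot 10^{9} + 6.3091 \cdot 10^{7} i$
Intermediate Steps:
$O{\left(j \right)} = 5 + j^{2} + 15 j$ ($O{\left(j \right)} = \left(j^{2} + 15 j\right) + 5 = 5 + j^{2} + 15 j$)
$v{\left(L \right)} = - 5 \sqrt{L} \left(5 + L^{2} + 15 L\right)$ ($v{\left(L \right)} = - 5 \left(5 + L^{2} + 15 L\right) \sqrt{L} = - 5 \sqrt{L} \left(5 + L^{2} + 15 L\right)$)
$\left(22978 + v{\left(t{\left(23 \right)} \right)}\right) \left(50856 + \left(65696 - 19000\right)\right) = \left(22978 + 5 \sqrt{-11} \left(-5 - \left(-11\right)^{2} - -165\right)\right) \left(50856 + \left(65696 - 19000\right)\right) = \left(22978 + 5 i \sqrt{11} \left(-5 - 121 + 165\right)\right) \left(50856 + 46696\right) = \left(22978 + 5 i \sqrt{11} \left(-5 - 121 + 165\right)\right) 97552 = \left(22978 + 5 i \sqrt{11} \cdot 39\right) 97552 = \left(22978 + 195 i \sqrt{11}\right) 97552 = 2241549856 + 19022640 i \sqrt{11}$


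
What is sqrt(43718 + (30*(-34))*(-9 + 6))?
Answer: sqrt(46778) ≈ 216.28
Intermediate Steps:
sqrt(43718 + (30*(-34))*(-9 + 6)) = sqrt(43718 - 1020*(-3)) = sqrt(43718 + 3060) = sqrt(46778)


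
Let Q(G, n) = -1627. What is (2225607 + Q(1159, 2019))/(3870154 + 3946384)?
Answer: 1111990/3908269 ≈ 0.28452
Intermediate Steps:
(2225607 + Q(1159, 2019))/(3870154 + 3946384) = (2225607 - 1627)/(3870154 + 3946384) = 2223980/7816538 = 2223980*(1/7816538) = 1111990/3908269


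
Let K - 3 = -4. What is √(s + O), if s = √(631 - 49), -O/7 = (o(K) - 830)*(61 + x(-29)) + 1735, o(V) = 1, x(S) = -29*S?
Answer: √(5222161 + √582) ≈ 2285.2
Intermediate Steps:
K = -1 (K = 3 - 4 = -1)
O = 5222161 (O = -7*((1 - 830)*(61 - 29*(-29)) + 1735) = -7*(-829*(61 + 841) + 1735) = -7*(-829*902 + 1735) = -7*(-747758 + 1735) = -7*(-746023) = 5222161)
s = √582 ≈ 24.125
√(s + O) = √(√582 + 5222161) = √(5222161 + √582)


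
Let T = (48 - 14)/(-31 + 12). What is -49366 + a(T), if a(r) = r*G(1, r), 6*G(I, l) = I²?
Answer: -2813879/57 ≈ -49366.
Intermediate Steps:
G(I, l) = I²/6
T = -34/19 (T = 34/(-19) = 34*(-1/19) = -34/19 ≈ -1.7895)
a(r) = r/6 (a(r) = r*((⅙)*1²) = r*((⅙)*1) = r*(⅙) = r/6)
-49366 + a(T) = -49366 + (⅙)*(-34/19) = -49366 - 17/57 = -2813879/57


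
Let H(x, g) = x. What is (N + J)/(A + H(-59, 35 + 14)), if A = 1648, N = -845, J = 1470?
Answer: 625/1589 ≈ 0.39333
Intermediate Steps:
(N + J)/(A + H(-59, 35 + 14)) = (-845 + 1470)/(1648 - 59) = 625/1589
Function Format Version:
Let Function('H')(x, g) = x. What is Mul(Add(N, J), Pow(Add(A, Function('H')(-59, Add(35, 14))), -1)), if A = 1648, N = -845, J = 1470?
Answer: Rational(625, 1589) ≈ 0.39333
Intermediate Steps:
Mul(Add(N, J), Pow(Add(A, Function('H')(-59, Add(35, 14))), -1)) = Mul(Add(-845, 1470), Pow(Add(1648, -59), -1)) = Mul(625, Pow(1589, -1)) = Mul(625, Rational(1, 1589)) = Rational(625, 1589)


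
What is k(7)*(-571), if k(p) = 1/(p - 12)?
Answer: 571/5 ≈ 114.20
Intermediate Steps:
k(p) = 1/(-12 + p)
k(7)*(-571) = -571/(-12 + 7) = -571/(-5) = -1/5*(-571) = 571/5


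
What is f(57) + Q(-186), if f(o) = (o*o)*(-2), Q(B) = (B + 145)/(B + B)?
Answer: -2417215/372 ≈ -6497.9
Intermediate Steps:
Q(B) = (145 + B)/(2*B) (Q(B) = (145 + B)/((2*B)) = (145 + B)*(1/(2*B)) = (145 + B)/(2*B))
f(o) = -2*o² (f(o) = o²*(-2) = -2*o²)
f(57) + Q(-186) = -2*57² + (½)*(145 - 186)/(-186) = -2*3249 + (½)*(-1/186)*(-41) = -6498 + 41/372 = -2417215/372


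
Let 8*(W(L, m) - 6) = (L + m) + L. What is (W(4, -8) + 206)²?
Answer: 44944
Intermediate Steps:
W(L, m) = 6 + L/4 + m/8 (W(L, m) = 6 + ((L + m) + L)/8 = 6 + (m + 2*L)/8 = 6 + (L/4 + m/8) = 6 + L/4 + m/8)
(W(4, -8) + 206)² = ((6 + (¼)*4 + (⅛)*(-8)) + 206)² = ((6 + 1 - 1) + 206)² = (6 + 206)² = 212² = 44944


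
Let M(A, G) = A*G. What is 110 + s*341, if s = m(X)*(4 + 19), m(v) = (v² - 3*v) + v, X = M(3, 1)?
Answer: 23639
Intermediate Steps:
X = 3 (X = 3*1 = 3)
m(v) = v² - 2*v
s = 69 (s = (3*(-2 + 3))*(4 + 19) = (3*1)*23 = 3*23 = 69)
110 + s*341 = 110 + 69*341 = 110 + 23529 = 23639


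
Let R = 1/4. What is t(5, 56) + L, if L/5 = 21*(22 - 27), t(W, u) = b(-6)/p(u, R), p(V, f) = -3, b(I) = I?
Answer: -523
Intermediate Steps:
R = ¼ ≈ 0.25000
t(W, u) = 2 (t(W, u) = -6/(-3) = -6*(-⅓) = 2)
L = -525 (L = 5*(21*(22 - 27)) = 5*(21*(-5)) = 5*(-105) = -525)
t(5, 56) + L = 2 - 525 = -523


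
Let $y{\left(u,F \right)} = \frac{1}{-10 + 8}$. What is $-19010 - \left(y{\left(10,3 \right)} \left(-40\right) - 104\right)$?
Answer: $-18926$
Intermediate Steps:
$y{\left(u,F \right)} = - \frac{1}{2}$ ($y{\left(u,F \right)} = \frac{1}{-2} = - \frac{1}{2}$)
$-19010 - \left(y{\left(10,3 \right)} \left(-40\right) - 104\right) = -19010 - \left(\left(- \frac{1}{2}\right) \left(-40\right) - 104\right) = -19010 - \left(20 - 104\right) = -19010 - -84 = -19010 + 84 = -18926$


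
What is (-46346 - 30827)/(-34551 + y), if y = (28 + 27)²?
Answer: 77173/31526 ≈ 2.4479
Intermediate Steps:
y = 3025 (y = 55² = 3025)
(-46346 - 30827)/(-34551 + y) = (-46346 - 30827)/(-34551 + 3025) = -77173/(-31526) = -77173*(-1/31526) = 77173/31526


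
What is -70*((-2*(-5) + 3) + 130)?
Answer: -10010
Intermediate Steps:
-70*((-2*(-5) + 3) + 130) = -70*((10 + 3) + 130) = -70*(13 + 130) = -70*143 = -10010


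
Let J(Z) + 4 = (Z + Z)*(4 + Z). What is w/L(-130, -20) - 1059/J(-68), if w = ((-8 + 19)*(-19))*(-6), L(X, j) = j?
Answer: -182183/2900 ≈ -62.822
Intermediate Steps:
J(Z) = -4 + 2*Z*(4 + Z) (J(Z) = -4 + (Z + Z)*(4 + Z) = -4 + (2*Z)*(4 + Z) = -4 + 2*Z*(4 + Z))
w = 1254 (w = (11*(-19))*(-6) = -209*(-6) = 1254)
w/L(-130, -20) - 1059/J(-68) = 1254/(-20) - 1059/(-4 + 2*(-68)**2 + 8*(-68)) = 1254*(-1/20) - 1059/(-4 + 2*4624 - 544) = -627/10 - 1059/(-4 + 9248 - 544) = -627/10 - 1059/8700 = -627/10 - 1059*1/8700 = -627/10 - 353/2900 = -182183/2900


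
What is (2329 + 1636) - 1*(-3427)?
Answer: 7392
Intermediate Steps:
(2329 + 1636) - 1*(-3427) = 3965 + 3427 = 7392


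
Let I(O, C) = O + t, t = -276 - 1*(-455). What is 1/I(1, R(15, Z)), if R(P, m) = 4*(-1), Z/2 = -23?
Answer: 1/180 ≈ 0.0055556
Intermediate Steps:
Z = -46 (Z = 2*(-23) = -46)
t = 179 (t = -276 + 455 = 179)
R(P, m) = -4
I(O, C) = 179 + O (I(O, C) = O + 179 = 179 + O)
1/I(1, R(15, Z)) = 1/(179 + 1) = 1/180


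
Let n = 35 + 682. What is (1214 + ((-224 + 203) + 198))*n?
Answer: 997347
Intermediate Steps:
n = 717
(1214 + ((-224 + 203) + 198))*n = (1214 + ((-224 + 203) + 198))*717 = (1214 + (-21 + 198))*717 = (1214 + 177)*717 = 1391*717 = 997347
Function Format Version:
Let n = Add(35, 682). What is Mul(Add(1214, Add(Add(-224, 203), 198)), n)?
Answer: 997347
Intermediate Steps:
n = 717
Mul(Add(1214, Add(Add(-224, 203), 198)), n) = Mul(Add(1214, Add(Add(-224, 203), 198)), 717) = Mul(Add(1214, Add(-21, 198)), 717) = Mul(Add(1214, 177), 717) = Mul(1391, 717) = 997347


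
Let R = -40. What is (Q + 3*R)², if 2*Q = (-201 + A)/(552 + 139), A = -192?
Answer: 27633410289/1909924 ≈ 14468.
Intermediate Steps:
Q = -393/1382 (Q = ((-201 - 192)/(552 + 139))/2 = (-393/691)/2 = (-393*1/691)/2 = (½)*(-393/691) = -393/1382 ≈ -0.28437)
(Q + 3*R)² = (-393/1382 + 3*(-40))² = (-393/1382 - 120)² = (-166233/1382)² = 27633410289/1909924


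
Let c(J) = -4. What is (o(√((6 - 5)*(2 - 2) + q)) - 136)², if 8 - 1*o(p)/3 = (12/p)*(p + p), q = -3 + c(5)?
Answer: 33856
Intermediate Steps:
q = -7 (q = -3 - 4 = -7)
o(p) = -48 (o(p) = 24 - 3*12/p*(p + p) = 24 - 3*12/p*2*p = 24 - 3*24 = 24 - 72 = -48)
(o(√((6 - 5)*(2 - 2) + q)) - 136)² = (-48 - 136)² = (-184)² = 33856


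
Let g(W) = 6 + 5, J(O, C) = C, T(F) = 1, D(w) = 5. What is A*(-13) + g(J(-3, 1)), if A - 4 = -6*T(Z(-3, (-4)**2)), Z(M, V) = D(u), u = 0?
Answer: 37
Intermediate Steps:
Z(M, V) = 5
A = -2 (A = 4 - 6*1 = 4 - 6 = -2)
g(W) = 11
A*(-13) + g(J(-3, 1)) = -2*(-13) + 11 = 26 + 11 = 37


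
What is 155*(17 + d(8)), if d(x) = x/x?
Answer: 2790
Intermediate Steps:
d(x) = 1
155*(17 + d(8)) = 155*(17 + 1) = 155*18 = 2790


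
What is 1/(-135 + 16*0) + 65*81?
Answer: 710774/135 ≈ 5265.0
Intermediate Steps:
1/(-135 + 16*0) + 65*81 = 1/(-135 + 0) + 5265 = 1/(-135) + 5265 = -1/135 + 5265 = 710774/135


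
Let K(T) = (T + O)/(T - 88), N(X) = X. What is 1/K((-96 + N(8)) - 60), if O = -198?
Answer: 118/173 ≈ 0.68208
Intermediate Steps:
K(T) = (-198 + T)/(-88 + T) (K(T) = (T - 198)/(T - 88) = (-198 + T)/(-88 + T))
1/K((-96 + N(8)) - 60) = 1/((-198 + ((-96 + 8) - 60))/(-88 + ((-96 + 8) - 60))) = 1/((-198 + (-88 - 60))/(-88 + (-88 - 60))) = 1/((-198 - 148)/(-88 - 148)) = 1/(-346/(-236)) = 1/(-1/236*(-346)) = 1/(173/118) = 118/173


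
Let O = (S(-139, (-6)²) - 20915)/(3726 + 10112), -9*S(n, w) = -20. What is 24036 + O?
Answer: 2993303297/124542 ≈ 24035.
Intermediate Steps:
S(n, w) = 20/9 (S(n, w) = -⅑*(-20) = 20/9)
O = -188215/124542 (O = (20/9 - 20915)/(3726 + 10112) = -188215/9/13838 = -188215/9*1/13838 = -188215/124542 ≈ -1.5113)
24036 + O = 24036 - 188215/124542 = 2993303297/124542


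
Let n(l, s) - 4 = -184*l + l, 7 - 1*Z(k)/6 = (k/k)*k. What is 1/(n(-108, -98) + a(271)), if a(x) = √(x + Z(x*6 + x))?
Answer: 19768/390784893 - I*√11069/390784893 ≈ 5.0585e-5 - 2.6923e-7*I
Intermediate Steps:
Z(k) = 42 - 6*k (Z(k) = 42 - 6*k/k*k = 42 - 6*k)
a(x) = √(42 - 41*x) (a(x) = √(x + (42 - 6*(x*6 + x))) = √(x + (42 - 6*(6*x + x))) = √(x + (42 - 42*x)) = √(42 - 41*x))
n(l, s) = 4 - 183*l (n(l, s) = 4 + (-184*l + l) = 4 - 183*l)
1/(n(-108, -98) + a(271)) = 1/((4 - 183*(-108)) + √(42 - 41*271)) = 1/((4 + 19764) + √(42 - 11111)) = 1/(19768 + √(-11069)) = 1/(19768 + I*√11069)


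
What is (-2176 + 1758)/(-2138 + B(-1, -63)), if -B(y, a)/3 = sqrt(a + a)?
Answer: 446842/2286089 - 1881*I*sqrt(14)/2286089 ≈ 0.19546 - 0.0030786*I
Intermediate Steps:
B(y, a) = -3*sqrt(2)*sqrt(a) (B(y, a) = -3*sqrt(a + a) = -3*sqrt(2)*sqrt(a))
(-2176 + 1758)/(-2138 + B(-1, -63)) = (-2176 + 1758)/(-2138 - 3*sqrt(2)*sqrt(-63)) = -418/(-2138 - 3*sqrt(2)*3*I*sqrt(7)) = -418/(-2138 - 9*I*sqrt(14))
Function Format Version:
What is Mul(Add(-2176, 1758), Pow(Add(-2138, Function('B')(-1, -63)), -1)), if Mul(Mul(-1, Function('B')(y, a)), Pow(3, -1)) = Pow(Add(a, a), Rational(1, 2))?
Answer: Add(Rational(446842, 2286089), Mul(Rational(-1881, 2286089), I, Pow(14, Rational(1, 2)))) ≈ Add(0.19546, Mul(-0.0030786, I))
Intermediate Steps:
Function('B')(y, a) = Mul(-3, Pow(2, Rational(1, 2)), Pow(a, Rational(1, 2))) (Function('B')(y, a) = Mul(-3, Pow(Add(a, a), Rational(1, 2))) = Mul(-3, Pow(Mul(2, a), Rational(1, 2))) = Mul(-3, Mul(Pow(2, Rational(1, 2)), Pow(a, Rational(1, 2)))) = Mul(-3, Pow(2, Rational(1, 2)), Pow(a, Rational(1, 2))))
Mul(Add(-2176, 1758), Pow(Add(-2138, Function('B')(-1, -63)), -1)) = Mul(Add(-2176, 1758), Pow(Add(-2138, Mul(-3, Pow(2, Rational(1, 2)), Pow(-63, Rational(1, 2)))), -1)) = Mul(-418, Pow(Add(-2138, Mul(-3, Pow(2, Rational(1, 2)), Mul(3, I, Pow(7, Rational(1, 2))))), -1)) = Mul(-418, Pow(Add(-2138, Mul(-9, I, Pow(14, Rational(1, 2)))), -1))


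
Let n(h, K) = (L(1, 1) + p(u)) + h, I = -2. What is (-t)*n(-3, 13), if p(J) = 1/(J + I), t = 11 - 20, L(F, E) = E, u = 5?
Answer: -15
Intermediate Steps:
t = -9
p(J) = 1/(-2 + J) (p(J) = 1/(J - 2) = 1/(-2 + J))
n(h, K) = 4/3 + h (n(h, K) = (1 + 1/(-2 + 5)) + h = (1 + 1/3) + h = (1 + ⅓) + h = 4/3 + h)
(-t)*n(-3, 13) = (-1*(-9))*(4/3 - 3) = 9*(-5/3) = -15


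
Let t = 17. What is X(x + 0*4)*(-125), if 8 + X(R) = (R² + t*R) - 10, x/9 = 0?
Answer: 2250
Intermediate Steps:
x = 0 (x = 9*0 = 0)
X(R) = -18 + R² + 17*R (X(R) = -8 + ((R² + 17*R) - 10) = -8 + (-10 + R² + 17*R) = -18 + R² + 17*R)
X(x + 0*4)*(-125) = (-18 + (0 + 0*4)² + 17*(0 + 0*4))*(-125) = (-18 + (0 + 0)² + 17*(0 + 0))*(-125) = (-18 + 0² + 17*0)*(-125) = (-18 + 0 + 0)*(-125) = -18*(-125) = 2250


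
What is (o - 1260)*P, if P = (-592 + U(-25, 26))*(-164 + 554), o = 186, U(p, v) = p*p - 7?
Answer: -10890360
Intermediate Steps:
U(p, v) = -7 + p**2 (U(p, v) = p**2 - 7 = -7 + p**2)
P = 10140 (P = (-592 + (-7 + (-25)**2))*(-164 + 554) = (-592 + (-7 + 625))*390 = (-592 + 618)*390 = 26*390 = 10140)
(o - 1260)*P = (186 - 1260)*10140 = -1074*10140 = -10890360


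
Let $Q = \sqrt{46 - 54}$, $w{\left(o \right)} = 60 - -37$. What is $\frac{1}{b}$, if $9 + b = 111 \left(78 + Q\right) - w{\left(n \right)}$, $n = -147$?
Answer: $\frac{1069}{9154409} - \frac{111 i \sqrt{2}}{36617636} \approx 0.00011677 - 4.2869 \cdot 10^{-6} i$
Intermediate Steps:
$w{\left(o \right)} = 97$ ($w{\left(o \right)} = 60 + 37 = 97$)
$Q = 2 i \sqrt{2}$ ($Q = \sqrt{-8} = 2 i \sqrt{2} \approx 2.8284 i$)
$b = 8552 + 222 i \sqrt{2}$ ($b = -9 + \left(111 \left(78 + 2 i \sqrt{2}\right) - 97\right) = -9 + \left(\left(8658 + 222 i \sqrt{2}\right) - 97\right) = -9 + \left(8561 + 222 i \sqrt{2}\right) = 8552 + 222 i \sqrt{2} \approx 8552.0 + 313.96 i$)
$\frac{1}{b} = \frac{1}{8552 + 222 i \sqrt{2}}$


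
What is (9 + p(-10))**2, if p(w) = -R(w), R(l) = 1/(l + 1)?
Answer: 6724/81 ≈ 83.012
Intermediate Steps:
R(l) = 1/(1 + l)
p(w) = -1/(1 + w)
(9 + p(-10))**2 = (9 - 1/(1 - 10))**2 = (9 - 1/(-9))**2 = (9 - 1*(-1/9))**2 = (9 + 1/9)**2 = (82/9)**2 = 6724/81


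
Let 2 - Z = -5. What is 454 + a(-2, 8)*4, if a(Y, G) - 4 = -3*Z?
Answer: 386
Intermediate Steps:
Z = 7 (Z = 2 - 1*(-5) = 2 + 5 = 7)
a(Y, G) = -17 (a(Y, G) = 4 - 3*7 = 4 - 21 = -17)
454 + a(-2, 8)*4 = 454 - 17*4 = 454 - 68 = 386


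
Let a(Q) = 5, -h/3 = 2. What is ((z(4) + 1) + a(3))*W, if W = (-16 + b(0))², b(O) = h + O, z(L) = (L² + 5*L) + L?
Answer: 22264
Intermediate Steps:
h = -6 (h = -3*2 = -6)
z(L) = L² + 6*L
b(O) = -6 + O
W = 484 (W = (-16 + (-6 + 0))² = (-16 - 6)² = (-22)² = 484)
((z(4) + 1) + a(3))*W = ((4*(6 + 4) + 1) + 5)*484 = ((4*10 + 1) + 5)*484 = ((40 + 1) + 5)*484 = (41 + 5)*484 = 46*484 = 22264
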